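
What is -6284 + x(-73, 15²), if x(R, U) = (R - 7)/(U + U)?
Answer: -282788/45 ≈ -6284.2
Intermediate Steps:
x(R, U) = (-7 + R)/(2*U) (x(R, U) = (-7 + R)/((2*U)) = (-7 + R)*(1/(2*U)) = (-7 + R)/(2*U))
-6284 + x(-73, 15²) = -6284 + (-7 - 73)/(2*(15²)) = -6284 + (½)*(-80)/225 = -6284 + (½)*(1/225)*(-80) = -6284 - 8/45 = -282788/45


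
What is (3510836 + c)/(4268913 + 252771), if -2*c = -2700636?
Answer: 2430577/2260842 ≈ 1.0751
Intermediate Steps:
c = 1350318 (c = -½*(-2700636) = 1350318)
(3510836 + c)/(4268913 + 252771) = (3510836 + 1350318)/(4268913 + 252771) = 4861154/4521684 = 4861154*(1/4521684) = 2430577/2260842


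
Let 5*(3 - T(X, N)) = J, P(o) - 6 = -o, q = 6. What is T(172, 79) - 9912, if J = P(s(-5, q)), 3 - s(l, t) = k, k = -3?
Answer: -9909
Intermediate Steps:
s(l, t) = 6 (s(l, t) = 3 - 1*(-3) = 3 + 3 = 6)
P(o) = 6 - o
J = 0 (J = 6 - 1*6 = 6 - 6 = 0)
T(X, N) = 3 (T(X, N) = 3 - ⅕*0 = 3 + 0 = 3)
T(172, 79) - 9912 = 3 - 9912 = -9909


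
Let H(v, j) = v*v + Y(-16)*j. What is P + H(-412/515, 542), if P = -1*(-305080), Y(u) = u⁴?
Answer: 895639816/25 ≈ 3.5826e+7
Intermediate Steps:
H(v, j) = v² + 65536*j (H(v, j) = v*v + (-16)⁴*j = v² + 65536*j)
P = 305080
P + H(-412/515, 542) = 305080 + ((-412/515)² + 65536*542) = 305080 + ((-412*1/515)² + 35520512) = 305080 + ((-⅘)² + 35520512) = 305080 + (16/25 + 35520512) = 305080 + 888012816/25 = 895639816/25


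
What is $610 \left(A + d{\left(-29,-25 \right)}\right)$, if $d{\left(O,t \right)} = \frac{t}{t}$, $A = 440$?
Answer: $269010$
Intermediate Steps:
$d{\left(O,t \right)} = 1$
$610 \left(A + d{\left(-29,-25 \right)}\right) = 610 \left(440 + 1\right) = 610 \cdot 441 = 269010$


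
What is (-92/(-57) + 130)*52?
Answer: 390104/57 ≈ 6843.9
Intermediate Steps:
(-92/(-57) + 130)*52 = (-92*(-1/57) + 130)*52 = (92/57 + 130)*52 = (7502/57)*52 = 390104/57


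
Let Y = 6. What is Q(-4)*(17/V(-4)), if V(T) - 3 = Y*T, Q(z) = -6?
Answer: 34/7 ≈ 4.8571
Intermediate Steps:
V(T) = 3 + 6*T
Q(-4)*(17/V(-4)) = -102/(3 + 6*(-4)) = -102/(3 - 24) = -102/(-21) = -102*(-1)/21 = -6*(-17/21) = 34/7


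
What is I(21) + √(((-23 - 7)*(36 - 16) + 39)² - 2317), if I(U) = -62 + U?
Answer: -41 + 2*√78101 ≈ 517.93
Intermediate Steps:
I(21) + √(((-23 - 7)*(36 - 16) + 39)² - 2317) = (-62 + 21) + √(((-23 - 7)*(36 - 16) + 39)² - 2317) = -41 + √((-30*20 + 39)² - 2317) = -41 + √((-600 + 39)² - 2317) = -41 + √((-561)² - 2317) = -41 + √(314721 - 2317) = -41 + √312404 = -41 + 2*√78101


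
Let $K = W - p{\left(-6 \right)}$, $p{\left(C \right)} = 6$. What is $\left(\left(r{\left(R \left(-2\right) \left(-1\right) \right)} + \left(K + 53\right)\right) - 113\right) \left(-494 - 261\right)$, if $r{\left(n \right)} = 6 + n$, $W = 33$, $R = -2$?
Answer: $23405$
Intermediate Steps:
$K = 27$ ($K = 33 - 6 = 27$)
$\left(\left(r{\left(R \left(-2\right) \left(-1\right) \right)} + \left(K + 53\right)\right) - 113\right) \left(-494 - 261\right) = \left(\left(\left(6 + \left(-2\right) \left(-2\right) \left(-1\right)\right) + \left(27 + 53\right)\right) - 113\right) \left(-494 - 261\right) = \left(\left(\left(6 + 4 \left(-1\right)\right) + 80\right) - 113\right) \left(-755\right) = \left(\left(\left(6 - 4\right) + 80\right) - 113\right) \left(-755\right) = \left(\left(2 + 80\right) - 113\right) \left(-755\right) = \left(82 - 113\right) \left(-755\right) = \left(-31\right) \left(-755\right) = 23405$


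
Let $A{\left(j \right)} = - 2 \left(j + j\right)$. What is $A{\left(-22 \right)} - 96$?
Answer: $-8$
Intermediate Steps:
$A{\left(j \right)} = - 4 j$ ($A{\left(j \right)} = - 2 \cdot 2 j = - 4 j$)
$A{\left(-22 \right)} - 96 = \left(-4\right) \left(-22\right) - 96 = 88 - 96 = -8$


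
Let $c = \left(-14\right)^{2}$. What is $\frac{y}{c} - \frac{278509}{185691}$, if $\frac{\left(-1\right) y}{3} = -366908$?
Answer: $\frac{4644089830}{827169} \approx 5614.4$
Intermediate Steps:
$y = 1100724$ ($y = \left(-3\right) \left(-366908\right) = 1100724$)
$c = 196$
$\frac{y}{c} - \frac{278509}{185691} = \frac{1100724}{196} - \frac{278509}{185691} = 1100724 \cdot \frac{1}{196} - \frac{25319}{16881} = \frac{275181}{49} - \frac{25319}{16881} = \frac{4644089830}{827169}$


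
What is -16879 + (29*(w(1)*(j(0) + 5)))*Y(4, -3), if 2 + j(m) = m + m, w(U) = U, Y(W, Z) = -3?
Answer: -17140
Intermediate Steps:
j(m) = -2 + 2*m (j(m) = -2 + (m + m) = -2 + 2*m)
-16879 + (29*(w(1)*(j(0) + 5)))*Y(4, -3) = -16879 + (29*(1*((-2 + 2*0) + 5)))*(-3) = -16879 + (29*(1*((-2 + 0) + 5)))*(-3) = -16879 + (29*(1*(-2 + 5)))*(-3) = -16879 + (29*(1*3))*(-3) = -16879 + (29*3)*(-3) = -16879 + 87*(-3) = -16879 - 261 = -17140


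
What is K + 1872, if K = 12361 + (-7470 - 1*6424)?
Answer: 339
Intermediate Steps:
K = -1533 (K = 12361 + (-7470 - 6424) = 12361 - 13894 = -1533)
K + 1872 = -1533 + 1872 = 339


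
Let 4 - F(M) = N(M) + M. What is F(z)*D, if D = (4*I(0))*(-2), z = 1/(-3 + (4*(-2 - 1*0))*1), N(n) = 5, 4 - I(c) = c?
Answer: 320/11 ≈ 29.091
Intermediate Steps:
I(c) = 4 - c
z = -1/11 (z = 1/(-3 + (4*(-2 + 0))*1) = 1/(-3 + (4*(-2))*1) = 1/(-3 - 8*1) = 1/(-3 - 8) = 1/(-11) = -1/11 ≈ -0.090909)
F(M) = -1 - M (F(M) = 4 - (5 + M) = 4 + (-5 - M) = -1 - M)
D = -32 (D = (4*(4 - 1*0))*(-2) = (4*(4 + 0))*(-2) = (4*4)*(-2) = 16*(-2) = -32)
F(z)*D = (-1 - 1*(-1/11))*(-32) = (-1 + 1/11)*(-32) = -10/11*(-32) = 320/11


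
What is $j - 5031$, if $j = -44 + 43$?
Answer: $-5032$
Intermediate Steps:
$j = -1$
$j - 5031 = -1 - 5031 = -5032$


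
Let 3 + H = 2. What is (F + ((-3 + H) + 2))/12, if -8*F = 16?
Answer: -1/3 ≈ -0.33333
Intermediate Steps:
H = -1 (H = -3 + 2 = -1)
F = -2 (F = -1/8*16 = -2)
(F + ((-3 + H) + 2))/12 = (-2 + ((-3 - 1) + 2))/12 = (-2 + (-4 + 2))*(1/12) = (-2 - 2)*(1/12) = -4*1/12 = -1/3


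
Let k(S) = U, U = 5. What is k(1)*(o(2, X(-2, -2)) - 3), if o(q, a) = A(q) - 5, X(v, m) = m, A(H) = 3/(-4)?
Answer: -175/4 ≈ -43.750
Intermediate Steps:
A(H) = -¾ (A(H) = 3*(-¼) = -¾)
k(S) = 5
o(q, a) = -23/4 (o(q, a) = -¾ - 5 = -23/4)
k(1)*(o(2, X(-2, -2)) - 3) = 5*(-23/4 - 3) = 5*(-35/4) = -175/4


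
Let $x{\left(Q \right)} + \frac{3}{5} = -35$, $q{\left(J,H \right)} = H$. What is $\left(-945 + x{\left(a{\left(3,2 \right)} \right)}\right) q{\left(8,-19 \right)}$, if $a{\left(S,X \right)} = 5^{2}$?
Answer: $\frac{93157}{5} \approx 18631.0$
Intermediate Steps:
$a{\left(S,X \right)} = 25$
$x{\left(Q \right)} = - \frac{178}{5}$ ($x{\left(Q \right)} = - \frac{3}{5} - 35 = - \frac{178}{5}$)
$\left(-945 + x{\left(a{\left(3,2 \right)} \right)}\right) q{\left(8,-19 \right)} = \left(-945 - \frac{178}{5}\right) \left(-19\right) = \left(- \frac{4903}{5}\right) \left(-19\right) = \frac{93157}{5}$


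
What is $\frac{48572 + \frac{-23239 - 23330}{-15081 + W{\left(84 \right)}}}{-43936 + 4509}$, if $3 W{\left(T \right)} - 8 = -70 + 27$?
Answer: $- \frac{2199382723}{1785175706} \approx -1.232$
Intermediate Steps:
$W{\left(T \right)} = - \frac{35}{3}$ ($W{\left(T \right)} = \frac{8}{3} + \frac{-70 + 27}{3} = \frac{8}{3} + \frac{1}{3} \left(-43\right) = \frac{8}{3} - \frac{43}{3} = - \frac{35}{3}$)
$\frac{48572 + \frac{-23239 - 23330}{-15081 + W{\left(84 \right)}}}{-43936 + 4509} = \frac{48572 + \frac{-23239 - 23330}{-15081 - \frac{35}{3}}}{-43936 + 4509} = \frac{48572 - \frac{46569}{- \frac{45278}{3}}}{-39427} = \left(48572 - - \frac{139707}{45278}\right) \left(- \frac{1}{39427}\right) = \left(48572 + \frac{139707}{45278}\right) \left(- \frac{1}{39427}\right) = \frac{2199382723}{45278} \left(- \frac{1}{39427}\right) = - \frac{2199382723}{1785175706}$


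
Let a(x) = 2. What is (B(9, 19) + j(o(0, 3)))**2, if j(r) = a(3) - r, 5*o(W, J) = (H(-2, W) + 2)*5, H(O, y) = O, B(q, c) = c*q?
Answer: 29929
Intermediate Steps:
o(W, J) = 0 (o(W, J) = ((-2 + 2)*5)/5 = (0*5)/5 = (1/5)*0 = 0)
j(r) = 2 - r
(B(9, 19) + j(o(0, 3)))**2 = (19*9 + (2 - 1*0))**2 = (171 + (2 + 0))**2 = (171 + 2)**2 = 173**2 = 29929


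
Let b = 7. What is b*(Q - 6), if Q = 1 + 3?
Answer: -14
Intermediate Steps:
Q = 4
b*(Q - 6) = 7*(4 - 6) = 7*(-2) = -14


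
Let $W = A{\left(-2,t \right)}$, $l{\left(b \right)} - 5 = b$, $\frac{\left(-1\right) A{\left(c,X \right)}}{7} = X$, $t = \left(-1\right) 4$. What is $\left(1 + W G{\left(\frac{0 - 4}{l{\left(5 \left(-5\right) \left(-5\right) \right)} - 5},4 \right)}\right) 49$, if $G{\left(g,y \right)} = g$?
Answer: $\frac{637}{125} \approx 5.096$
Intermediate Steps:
$t = -4$
$A{\left(c,X \right)} = - 7 X$
$l{\left(b \right)} = 5 + b$
$W = 28$ ($W = \left(-7\right) \left(-4\right) = 28$)
$\left(1 + W G{\left(\frac{0 - 4}{l{\left(5 \left(-5\right) \left(-5\right) \right)} - 5},4 \right)}\right) 49 = \left(1 + 28 \frac{0 - 4}{\left(5 + 5 \left(-5\right) \left(-5\right)\right) - 5}\right) 49 = \left(1 + 28 \left(- \frac{4}{\left(5 - -125\right) - 5}\right)\right) 49 = \left(1 + 28 \left(- \frac{4}{\left(5 + 125\right) - 5}\right)\right) 49 = \left(1 + 28 \left(- \frac{4}{130 - 5}\right)\right) 49 = \left(1 + 28 \left(- \frac{4}{125}\right)\right) 49 = \left(1 - \frac{112}{125}\right) 49 = \frac{13}{125} \cdot 49 = \frac{637}{125}$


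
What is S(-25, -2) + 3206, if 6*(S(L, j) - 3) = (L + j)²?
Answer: 6661/2 ≈ 3330.5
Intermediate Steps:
S(L, j) = 3 + (L + j)²/6
S(-25, -2) + 3206 = (3 + (-25 - 2)²/6) + 3206 = (3 + (⅙)*(-27)²) + 3206 = (3 + (⅙)*729) + 3206 = (3 + 243/2) + 3206 = 249/2 + 3206 = 6661/2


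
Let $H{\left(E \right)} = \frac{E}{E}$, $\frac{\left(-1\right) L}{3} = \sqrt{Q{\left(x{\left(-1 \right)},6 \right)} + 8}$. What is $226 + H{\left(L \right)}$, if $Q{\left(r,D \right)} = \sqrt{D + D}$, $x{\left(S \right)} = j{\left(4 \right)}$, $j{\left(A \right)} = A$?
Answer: $227$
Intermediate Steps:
$x{\left(S \right)} = 4$
$Q{\left(r,D \right)} = \sqrt{2} \sqrt{D}$ ($Q{\left(r,D \right)} = \sqrt{2 D} = \sqrt{2} \sqrt{D}$)
$L = - 3 \sqrt{8 + 2 \sqrt{3}}$ ($L = - 3 \sqrt{\sqrt{2} \sqrt{6} + 8} = - 3 \sqrt{2 \sqrt{3} + 8} = - 3 \sqrt{8 + 2 \sqrt{3}} \approx -10.158$)
$H{\left(E \right)} = 1$
$226 + H{\left(L \right)} = 226 + 1 = 227$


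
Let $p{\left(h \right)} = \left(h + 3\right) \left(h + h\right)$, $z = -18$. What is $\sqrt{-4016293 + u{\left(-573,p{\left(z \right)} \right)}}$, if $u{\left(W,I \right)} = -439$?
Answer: $2 i \sqrt{1004183} \approx 2004.2 i$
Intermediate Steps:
$p{\left(h \right)} = 2 h \left(3 + h\right)$ ($p{\left(h \right)} = \left(3 + h\right) 2 h = 2 h \left(3 + h\right)$)
$\sqrt{-4016293 + u{\left(-573,p{\left(z \right)} \right)}} = \sqrt{-4016293 - 439} = \sqrt{-4016732} = 2 i \sqrt{1004183}$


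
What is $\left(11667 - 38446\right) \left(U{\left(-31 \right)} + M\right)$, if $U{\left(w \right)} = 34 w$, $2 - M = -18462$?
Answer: $-466222390$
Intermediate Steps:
$M = 18464$ ($M = 2 - -18462 = 2 + 18462 = 18464$)
$\left(11667 - 38446\right) \left(U{\left(-31 \right)} + M\right) = \left(11667 - 38446\right) \left(34 \left(-31\right) + 18464\right) = - 26779 \left(-1054 + 18464\right) = \left(-26779\right) 17410 = -466222390$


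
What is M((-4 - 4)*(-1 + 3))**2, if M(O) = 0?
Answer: 0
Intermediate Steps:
M((-4 - 4)*(-1 + 3))**2 = 0**2 = 0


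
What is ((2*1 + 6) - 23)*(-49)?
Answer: 735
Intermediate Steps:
((2*1 + 6) - 23)*(-49) = ((2 + 6) - 23)*(-49) = (8 - 23)*(-49) = -15*(-49) = 735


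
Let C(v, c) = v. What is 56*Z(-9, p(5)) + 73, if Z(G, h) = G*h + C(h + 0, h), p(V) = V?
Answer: -2167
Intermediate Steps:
Z(G, h) = h + G*h (Z(G, h) = G*h + (h + 0) = G*h + h = h + G*h)
56*Z(-9, p(5)) + 73 = 56*(5*(1 - 9)) + 73 = 56*(5*(-8)) + 73 = 56*(-40) + 73 = -2240 + 73 = -2167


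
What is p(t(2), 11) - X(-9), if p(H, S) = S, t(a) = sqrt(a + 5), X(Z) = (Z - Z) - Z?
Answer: 2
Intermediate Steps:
X(Z) = -Z (X(Z) = 0 - Z = -Z)
t(a) = sqrt(5 + a)
p(t(2), 11) - X(-9) = 11 - (-1)*(-9) = 11 - 1*9 = 11 - 9 = 2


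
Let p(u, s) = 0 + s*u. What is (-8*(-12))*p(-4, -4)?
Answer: 1536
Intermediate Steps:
p(u, s) = s*u
(-8*(-12))*p(-4, -4) = (-8*(-12))*(-4*(-4)) = 96*16 = 1536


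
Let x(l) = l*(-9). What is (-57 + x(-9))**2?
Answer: 576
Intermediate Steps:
x(l) = -9*l
(-57 + x(-9))**2 = (-57 - 9*(-9))**2 = (-57 + 81)**2 = 24**2 = 576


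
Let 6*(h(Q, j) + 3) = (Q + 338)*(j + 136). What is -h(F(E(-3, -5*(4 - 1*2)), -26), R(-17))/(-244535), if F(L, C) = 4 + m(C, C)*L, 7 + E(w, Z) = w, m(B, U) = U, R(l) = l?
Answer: 7162/146721 ≈ 0.048814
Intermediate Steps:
E(w, Z) = -7 + w
F(L, C) = 4 + C*L
h(Q, j) = -3 + (136 + j)*(338 + Q)/6 (h(Q, j) = -3 + ((Q + 338)*(j + 136))/6 = -3 + ((338 + Q)*(136 + j))/6 = -3 + ((136 + j)*(338 + Q))/6 = -3 + (136 + j)*(338 + Q)/6)
-h(F(E(-3, -5*(4 - 1*2)), -26), R(-17))/(-244535) = -(22975/3 + 68*(4 - 26*(-7 - 3))/3 + (169/3)*(-17) + (⅙)*(4 - 26*(-7 - 3))*(-17))/(-244535) = -(22975/3 + 68*(4 - 26*(-10))/3 - 2873/3 + (⅙)*(4 - 26*(-10))*(-17))*(-1)/244535 = -(22975/3 + 68*(4 + 260)/3 - 2873/3 + (⅙)*(4 + 260)*(-17))*(-1)/244535 = -(22975/3 + (68/3)*264 - 2873/3 + (⅙)*264*(-17))*(-1)/244535 = -(22975/3 + 5984 - 2873/3 - 748)*(-1)/244535 = -35810*(-1)/(3*244535) = -1*(-7162/146721) = 7162/146721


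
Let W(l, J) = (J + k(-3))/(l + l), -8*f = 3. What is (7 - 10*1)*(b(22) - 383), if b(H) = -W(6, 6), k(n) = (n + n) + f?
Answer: 36765/32 ≈ 1148.9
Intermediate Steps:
f = -3/8 (f = -1/8*3 = -3/8 ≈ -0.37500)
k(n) = -3/8 + 2*n (k(n) = (n + n) - 3/8 = 2*n - 3/8 = -3/8 + 2*n)
W(l, J) = (-51/8 + J)/(2*l) (W(l, J) = (J + (-3/8 + 2*(-3)))/(l + l) = (J + (-3/8 - 6))/((2*l)) = (J - 51/8)*(1/(2*l)) = (-51/8 + J)*(1/(2*l)) = (-51/8 + J)/(2*l))
b(H) = 1/32 (b(H) = -(-51 + 8*6)/(16*6) = -(-51 + 48)/(16*6) = -(-3)/(16*6) = -1*(-1/32) = 1/32)
(7 - 10*1)*(b(22) - 383) = (7 - 10*1)*(1/32 - 383) = (7 - 10)*(-12255/32) = -3*(-12255/32) = 36765/32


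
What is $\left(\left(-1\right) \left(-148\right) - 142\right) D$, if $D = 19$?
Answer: $114$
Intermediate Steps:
$\left(\left(-1\right) \left(-148\right) - 142\right) D = \left(\left(-1\right) \left(-148\right) - 142\right) 19 = \left(148 - 142\right) 19 = 6 \cdot 19 = 114$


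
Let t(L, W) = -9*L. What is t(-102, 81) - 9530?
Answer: -8612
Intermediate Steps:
t(-102, 81) - 9530 = -9*(-102) - 9530 = 918 - 9530 = -8612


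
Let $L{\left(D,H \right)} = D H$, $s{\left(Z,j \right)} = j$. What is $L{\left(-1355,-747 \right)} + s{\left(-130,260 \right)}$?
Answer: $1012445$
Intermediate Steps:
$L{\left(-1355,-747 \right)} + s{\left(-130,260 \right)} = \left(-1355\right) \left(-747\right) + 260 = 1012185 + 260 = 1012445$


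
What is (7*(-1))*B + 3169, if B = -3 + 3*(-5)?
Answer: 3295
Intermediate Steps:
B = -18 (B = -3 - 15 = -18)
(7*(-1))*B + 3169 = (7*(-1))*(-18) + 3169 = -7*(-18) + 3169 = 126 + 3169 = 3295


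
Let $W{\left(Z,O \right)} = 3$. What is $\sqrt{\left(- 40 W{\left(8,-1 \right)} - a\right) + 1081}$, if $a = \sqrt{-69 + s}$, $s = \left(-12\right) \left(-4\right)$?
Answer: $\sqrt{961 - i \sqrt{21}} \approx 31.0 - 0.07391 i$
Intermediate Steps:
$s = 48$
$a = i \sqrt{21}$ ($a = \sqrt{-69 + 48} = \sqrt{-21} = i \sqrt{21} \approx 4.5826 i$)
$\sqrt{\left(- 40 W{\left(8,-1 \right)} - a\right) + 1081} = \sqrt{\left(\left(-40\right) 3 - i \sqrt{21}\right) + 1081} = \sqrt{\left(-120 - i \sqrt{21}\right) + 1081} = \sqrt{961 - i \sqrt{21}}$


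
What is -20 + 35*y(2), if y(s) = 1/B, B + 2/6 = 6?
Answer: -235/17 ≈ -13.824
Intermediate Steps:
B = 17/3 (B = -1/3 + 6 = 17/3 ≈ 5.6667)
y(s) = 3/17 (y(s) = 1/(17/3) = 3/17)
-20 + 35*y(2) = -20 + 35*(3/17) = -20 + 105/17 = -235/17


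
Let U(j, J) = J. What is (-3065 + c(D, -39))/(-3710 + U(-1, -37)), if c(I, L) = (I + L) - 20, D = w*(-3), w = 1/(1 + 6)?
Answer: 21871/26229 ≈ 0.83385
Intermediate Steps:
w = ⅐ (w = 1/7 = ⅐ ≈ 0.14286)
D = -3/7 (D = (⅐)*(-3) = -3/7 ≈ -0.42857)
c(I, L) = -20 + I + L
(-3065 + c(D, -39))/(-3710 + U(-1, -37)) = (-3065 + (-20 - 3/7 - 39))/(-3710 - 37) = (-3065 - 416/7)/(-3747) = -21871/7*(-1/3747) = 21871/26229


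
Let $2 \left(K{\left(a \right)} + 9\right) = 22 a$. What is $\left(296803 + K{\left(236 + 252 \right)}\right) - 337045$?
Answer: $-34883$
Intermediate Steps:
$K{\left(a \right)} = -9 + 11 a$ ($K{\left(a \right)} = -9 + \frac{22 a}{2} = -9 + 11 a$)
$\left(296803 + K{\left(236 + 252 \right)}\right) - 337045 = \left(296803 - \left(9 - 11 \left(236 + 252\right)\right)\right) - 337045 = \left(296803 + \left(-9 + 11 \cdot 488\right)\right) - 337045 = \left(296803 + \left(-9 + 5368\right)\right) - 337045 = \left(296803 + 5359\right) - 337045 = 302162 - 337045 = -34883$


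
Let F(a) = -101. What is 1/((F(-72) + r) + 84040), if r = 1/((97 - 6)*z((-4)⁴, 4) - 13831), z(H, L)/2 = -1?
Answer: 14013/1176237206 ≈ 1.1913e-5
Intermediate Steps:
z(H, L) = -2 (z(H, L) = 2*(-1) = -2)
r = -1/14013 (r = 1/((97 - 6)*(-2) - 13831) = 1/(91*(-2) - 13831) = 1/(-182 - 13831) = 1/(-14013) = -1/14013 ≈ -7.1362e-5)
1/((F(-72) + r) + 84040) = 1/((-101 - 1/14013) + 84040) = 1/(-1415314/14013 + 84040) = 1/(1176237206/14013) = 14013/1176237206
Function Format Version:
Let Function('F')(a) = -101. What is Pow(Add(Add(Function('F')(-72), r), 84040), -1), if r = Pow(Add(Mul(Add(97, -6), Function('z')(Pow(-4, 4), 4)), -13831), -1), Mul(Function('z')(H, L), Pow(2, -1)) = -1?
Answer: Rational(14013, 1176237206) ≈ 1.1913e-5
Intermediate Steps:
Function('z')(H, L) = -2 (Function('z')(H, L) = Mul(2, -1) = -2)
r = Rational(-1, 14013) (r = Pow(Add(Mul(Add(97, -6), -2), -13831), -1) = Pow(Add(Mul(91, -2), -13831), -1) = Pow(Add(-182, -13831), -1) = Pow(-14013, -1) = Rational(-1, 14013) ≈ -7.1362e-5)
Pow(Add(Add(Function('F')(-72), r), 84040), -1) = Pow(Add(Add(-101, Rational(-1, 14013)), 84040), -1) = Pow(Add(Rational(-1415314, 14013), 84040), -1) = Pow(Rational(1176237206, 14013), -1) = Rational(14013, 1176237206)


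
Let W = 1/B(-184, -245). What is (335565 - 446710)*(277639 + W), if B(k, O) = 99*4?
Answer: -12219842026525/396 ≈ -3.0858e+10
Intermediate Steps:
B(k, O) = 396
W = 1/396 ≈ 0.0025253
(335565 - 446710)*(277639 + W) = (335565 - 446710)*(277639 + 1/396) = -111145*109945045/396 = -12219842026525/396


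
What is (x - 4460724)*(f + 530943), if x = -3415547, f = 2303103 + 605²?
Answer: -25204626415241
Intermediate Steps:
f = 2669128 (f = 2303103 + 366025 = 2669128)
(x - 4460724)*(f + 530943) = (-3415547 - 4460724)*(2669128 + 530943) = -7876271*3200071 = -25204626415241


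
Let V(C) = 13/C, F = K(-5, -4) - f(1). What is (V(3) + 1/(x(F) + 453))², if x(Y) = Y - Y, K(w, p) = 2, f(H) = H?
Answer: 3857296/205209 ≈ 18.797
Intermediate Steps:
F = 1 (F = 2 - 1*1 = 2 - 1 = 1)
x(Y) = 0
(V(3) + 1/(x(F) + 453))² = (13/3 + 1/(0 + 453))² = (13*(⅓) + 1/453)² = (13/3 + 1/453)² = (1964/453)² = 3857296/205209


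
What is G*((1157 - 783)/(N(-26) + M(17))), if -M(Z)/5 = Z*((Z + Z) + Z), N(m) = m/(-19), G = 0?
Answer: 0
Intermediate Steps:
N(m) = -m/19 (N(m) = m*(-1/19) = -m/19)
M(Z) = -15*Z² (M(Z) = -5*Z*((Z + Z) + Z) = -5*Z*(2*Z + Z) = -5*Z*3*Z = -15*Z²)
G*((1157 - 783)/(N(-26) + M(17))) = 0*((1157 - 783)/(-1/19*(-26) - 15*17²)) = 0*(374/(26/19 - 15*289)) = 0*(374/(26/19 - 4335)) = 0*(374/(-82339/19)) = 0*(374*(-19/82339)) = 0*(-7106/82339) = 0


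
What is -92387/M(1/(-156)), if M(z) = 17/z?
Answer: 92387/2652 ≈ 34.837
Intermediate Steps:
-92387/M(1/(-156)) = -92387/(17/(1/(-156))) = -92387/(17/(-1/156)) = -92387/(17*(-156)) = -92387/(-2652) = -92387*(-1/2652) = 92387/2652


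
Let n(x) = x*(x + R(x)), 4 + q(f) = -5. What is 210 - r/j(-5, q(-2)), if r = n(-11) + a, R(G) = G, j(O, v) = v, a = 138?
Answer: 2270/9 ≈ 252.22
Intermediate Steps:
q(f) = -9 (q(f) = -4 - 5 = -9)
n(x) = 2*x**2 (n(x) = x*(x + x) = x*(2*x) = 2*x**2)
r = 380 (r = 2*(-11)**2 + 138 = 2*121 + 138 = 242 + 138 = 380)
210 - r/j(-5, q(-2)) = 210 - 380/(-9) = 210 - 380*(-1)/9 = 210 - 1*(-380/9) = 210 + 380/9 = 2270/9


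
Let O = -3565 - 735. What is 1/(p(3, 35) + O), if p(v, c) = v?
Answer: -1/4297 ≈ -0.00023272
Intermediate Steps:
O = -4300
1/(p(3, 35) + O) = 1/(3 - 4300) = 1/(-4297) = -1/4297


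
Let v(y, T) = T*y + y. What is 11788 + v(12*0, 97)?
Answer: 11788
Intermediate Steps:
v(y, T) = y + T*y
11788 + v(12*0, 97) = 11788 + (12*0)*(1 + 97) = 11788 + 0*98 = 11788 + 0 = 11788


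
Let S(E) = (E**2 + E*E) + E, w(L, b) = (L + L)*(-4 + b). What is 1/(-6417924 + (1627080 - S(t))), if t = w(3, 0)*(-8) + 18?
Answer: -1/4879254 ≈ -2.0495e-7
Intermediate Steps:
w(L, b) = 2*L*(-4 + b) (w(L, b) = (2*L)*(-4 + b) = 2*L*(-4 + b))
t = 210 (t = (2*3*(-4 + 0))*(-8) + 18 = (2*3*(-4))*(-8) + 18 = -24*(-8) + 18 = 192 + 18 = 210)
S(E) = E + 2*E**2 (S(E) = (E**2 + E**2) + E = 2*E**2 + E = E + 2*E**2)
1/(-6417924 + (1627080 - S(t))) = 1/(-6417924 + (1627080 - 210*(1 + 2*210))) = 1/(-6417924 + (1627080 - 210*(1 + 420))) = 1/(-6417924 + (1627080 - 210*421)) = 1/(-6417924 + (1627080 - 1*88410)) = 1/(-6417924 + (1627080 - 88410)) = 1/(-6417924 + 1538670) = 1/(-4879254) = -1/4879254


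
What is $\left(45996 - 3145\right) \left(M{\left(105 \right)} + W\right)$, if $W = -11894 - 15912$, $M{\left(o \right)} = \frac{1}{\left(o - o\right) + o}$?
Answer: $- \frac{125109022279}{105} \approx -1.1915 \cdot 10^{9}$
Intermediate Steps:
$M{\left(o \right)} = \frac{1}{o}$ ($M{\left(o \right)} = \frac{1}{0 + o} = \frac{1}{o}$)
$W = -27806$ ($W = -11894 - 15912 = -27806$)
$\left(45996 - 3145\right) \left(M{\left(105 \right)} + W\right) = \left(45996 - 3145\right) \left(\frac{1}{105} - 27806\right) = 42851 \left(\frac{1}{105} - 27806\right) = 42851 \left(- \frac{2919629}{105}\right) = - \frac{125109022279}{105}$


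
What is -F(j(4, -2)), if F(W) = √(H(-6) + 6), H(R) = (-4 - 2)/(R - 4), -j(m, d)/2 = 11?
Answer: -√165/5 ≈ -2.5690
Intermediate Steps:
j(m, d) = -22 (j(m, d) = -2*11 = -22)
H(R) = -6/(-4 + R)
F(W) = √165/5 (F(W) = √(-6/(-4 - 6) + 6) = √(-6/(-10) + 6) = √(-6*(-⅒) + 6) = √(⅗ + 6) = √(33/5) = √165/5)
-F(j(4, -2)) = -√165/5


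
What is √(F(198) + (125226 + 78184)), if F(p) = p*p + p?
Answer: 2*√60703 ≈ 492.76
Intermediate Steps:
F(p) = p + p² (F(p) = p² + p = p + p²)
√(F(198) + (125226 + 78184)) = √(198*(1 + 198) + (125226 + 78184)) = √(198*199 + 203410) = √(39402 + 203410) = √242812 = 2*√60703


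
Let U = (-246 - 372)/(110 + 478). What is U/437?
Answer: -103/42826 ≈ -0.0024051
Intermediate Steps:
U = -103/98 (U = -618/588 = -618*1/588 = -103/98 ≈ -1.0510)
U/437 = -103/98/437 = -103/98*1/437 = -103/42826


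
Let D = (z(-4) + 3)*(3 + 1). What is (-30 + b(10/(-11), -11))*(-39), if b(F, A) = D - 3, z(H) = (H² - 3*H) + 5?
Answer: -4329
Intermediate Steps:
z(H) = 5 + H² - 3*H
D = 144 (D = ((5 + (-4)² - 3*(-4)) + 3)*(3 + 1) = ((5 + 16 + 12) + 3)*4 = (33 + 3)*4 = 36*4 = 144)
b(F, A) = 141 (b(F, A) = 144 - 3 = 141)
(-30 + b(10/(-11), -11))*(-39) = (-30 + 141)*(-39) = 111*(-39) = -4329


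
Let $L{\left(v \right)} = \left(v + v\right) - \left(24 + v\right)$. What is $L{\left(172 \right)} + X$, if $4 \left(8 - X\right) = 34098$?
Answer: $- \frac{16737}{2} \approx -8368.5$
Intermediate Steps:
$X = - \frac{17033}{2}$ ($X = 8 - \frac{17049}{2} = - \frac{17033}{2} \approx -8516.5$)
$L{\left(v \right)} = -24 + v$ ($L{\left(v \right)} = 2 v - \left(24 + v\right) = -24 + v$)
$L{\left(172 \right)} + X = \left(-24 + 172\right) - \frac{17033}{2} = 148 - \frac{17033}{2} = - \frac{16737}{2}$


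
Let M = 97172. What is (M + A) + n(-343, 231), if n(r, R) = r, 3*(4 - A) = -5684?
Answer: 296183/3 ≈ 98728.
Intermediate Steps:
A = 5696/3 (A = 4 - ⅓*(-5684) = 4 + 5684/3 = 5696/3 ≈ 1898.7)
(M + A) + n(-343, 231) = (97172 + 5696/3) - 343 = 297212/3 - 343 = 296183/3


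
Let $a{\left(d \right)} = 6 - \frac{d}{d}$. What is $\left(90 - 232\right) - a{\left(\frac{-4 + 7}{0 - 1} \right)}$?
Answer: $-147$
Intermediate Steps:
$a{\left(d \right)} = 5$ ($a{\left(d \right)} = 6 - 1 = 5$)
$\left(90 - 232\right) - a{\left(\frac{-4 + 7}{0 - 1} \right)} = \left(90 - 232\right) - 5 = -142 - 5 = -147$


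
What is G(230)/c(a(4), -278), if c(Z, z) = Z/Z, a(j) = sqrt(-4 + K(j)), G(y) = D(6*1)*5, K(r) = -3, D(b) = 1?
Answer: 5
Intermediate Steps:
G(y) = 5 (G(y) = 1*5 = 5)
a(j) = I*sqrt(7) (a(j) = sqrt(-4 - 3) = sqrt(-7) = I*sqrt(7))
c(Z, z) = 1
G(230)/c(a(4), -278) = 5/1 = 5*1 = 5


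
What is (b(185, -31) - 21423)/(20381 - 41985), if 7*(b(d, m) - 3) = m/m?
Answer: 149939/151228 ≈ 0.99148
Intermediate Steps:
b(d, m) = 22/7 (b(d, m) = 3 + (m/m)/7 = 3 + (⅐)*1 = 3 + ⅐ = 22/7)
(b(185, -31) - 21423)/(20381 - 41985) = (22/7 - 21423)/(20381 - 41985) = -149939/7/(-21604) = -149939/7*(-1/21604) = 149939/151228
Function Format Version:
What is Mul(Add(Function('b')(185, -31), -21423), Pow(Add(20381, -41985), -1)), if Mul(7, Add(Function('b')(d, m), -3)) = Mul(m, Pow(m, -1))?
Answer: Rational(149939, 151228) ≈ 0.99148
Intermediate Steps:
Function('b')(d, m) = Rational(22, 7) (Function('b')(d, m) = Add(3, Mul(Rational(1, 7), Mul(m, Pow(m, -1)))) = Add(3, Mul(Rational(1, 7), 1)) = Add(3, Rational(1, 7)) = Rational(22, 7))
Mul(Add(Function('b')(185, -31), -21423), Pow(Add(20381, -41985), -1)) = Mul(Add(Rational(22, 7), -21423), Pow(Add(20381, -41985), -1)) = Mul(Rational(-149939, 7), Pow(-21604, -1)) = Mul(Rational(-149939, 7), Rational(-1, 21604)) = Rational(149939, 151228)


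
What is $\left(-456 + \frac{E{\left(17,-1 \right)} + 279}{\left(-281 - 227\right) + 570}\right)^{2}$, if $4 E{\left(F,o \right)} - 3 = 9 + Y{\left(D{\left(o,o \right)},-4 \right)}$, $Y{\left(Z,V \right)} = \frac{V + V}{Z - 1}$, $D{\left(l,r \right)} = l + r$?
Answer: $\frac{1762656256}{8649} \approx 2.038 \cdot 10^{5}$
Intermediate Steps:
$Y{\left(Z,V \right)} = \frac{2 V}{-1 + Z}$
$E{\left(F,o \right)} = 3 - \frac{2}{-1 + 2 o}$ ($E{\left(F,o \right)} = \frac{3}{4} + \frac{9 + 2 \left(-4\right) \frac{1}{-1 + \left(o + o\right)}}{4} = \frac{3}{4} + \frac{9 + 2 \left(-4\right) \frac{1}{-1 + 2 o}}{4} = \frac{3}{4} + \frac{9 - \frac{8}{-1 + 2 o}}{4} = \frac{3}{4} + \left(\frac{9}{4} - \frac{2}{-1 + 2 o}\right) = 3 - \frac{2}{-1 + 2 o}$)
$\left(-456 + \frac{E{\left(17,-1 \right)} + 279}{\left(-281 - 227\right) + 570}\right)^{2} = \left(-456 + \frac{\frac{-5 + 6 \left(-1\right)}{-1 + 2 \left(-1\right)} + 279}{\left(-281 - 227\right) + 570}\right)^{2} = \left(-456 + \frac{\frac{-5 - 6}{-1 - 2} + 279}{-508 + 570}\right)^{2} = \left(-456 + \frac{\frac{1}{-3} \left(-11\right) + 279}{62}\right)^{2} = \left(-456 + \left(\left(- \frac{1}{3}\right) \left(-11\right) + 279\right) \frac{1}{62}\right)^{2} = \left(-456 + \left(\frac{11}{3} + 279\right) \frac{1}{62}\right)^{2} = \left(-456 + \frac{848}{3} \cdot \frac{1}{62}\right)^{2} = \left(-456 + \frac{424}{93}\right)^{2} = \left(- \frac{41984}{93}\right)^{2} = \frac{1762656256}{8649}$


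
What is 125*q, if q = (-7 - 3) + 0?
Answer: -1250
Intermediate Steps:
q = -10 (q = -10 + 0 = -10)
125*q = 125*(-10) = -1250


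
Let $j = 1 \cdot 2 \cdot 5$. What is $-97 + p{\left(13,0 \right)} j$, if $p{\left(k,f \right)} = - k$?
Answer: $-227$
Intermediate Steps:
$j = 10$ ($j = 2 \cdot 5 = 10$)
$-97 + p{\left(13,0 \right)} j = -97 + \left(-1\right) 13 \cdot 10 = -97 - 130 = -227$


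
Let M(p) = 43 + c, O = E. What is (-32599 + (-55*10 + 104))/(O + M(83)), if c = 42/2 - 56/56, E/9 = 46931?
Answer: -11015/140814 ≈ -0.078224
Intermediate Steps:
E = 422379 (E = 9*46931 = 422379)
c = 20 (c = 42*(½) - 56*1/56 = 21 - 1 = 20)
O = 422379
M(p) = 63 (M(p) = 43 + 20 = 63)
(-32599 + (-55*10 + 104))/(O + M(83)) = (-32599 + (-55*10 + 104))/(422379 + 63) = (-32599 + (-550 + 104))/422442 = (-32599 - 446)*(1/422442) = -33045*1/422442 = -11015/140814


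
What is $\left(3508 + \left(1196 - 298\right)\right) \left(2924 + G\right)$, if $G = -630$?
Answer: $10107364$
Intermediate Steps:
$\left(3508 + \left(1196 - 298\right)\right) \left(2924 + G\right) = \left(3508 + \left(1196 - 298\right)\right) \left(2924 - 630\right) = \left(3508 + \left(1196 - 298\right)\right) 2294 = \left(3508 + 898\right) 2294 = 4406 \cdot 2294 = 10107364$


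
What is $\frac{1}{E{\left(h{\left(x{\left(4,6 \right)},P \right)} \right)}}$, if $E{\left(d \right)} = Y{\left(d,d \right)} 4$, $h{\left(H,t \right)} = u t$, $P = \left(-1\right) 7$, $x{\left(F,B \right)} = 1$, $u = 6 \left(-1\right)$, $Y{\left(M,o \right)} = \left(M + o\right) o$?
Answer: $\frac{1}{14112} \approx 7.0862 \cdot 10^{-5}$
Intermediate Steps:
$Y{\left(M,o \right)} = o \left(M + o\right)$
$u = -6$
$P = -7$
$h{\left(H,t \right)} = - 6 t$
$E{\left(d \right)} = 8 d^{2}$ ($E{\left(d \right)} = d \left(d + d\right) 4 = d 2 d 4 = 2 d^{2} \cdot 4 = 8 d^{2}$)
$\frac{1}{E{\left(h{\left(x{\left(4,6 \right)},P \right)} \right)}} = \frac{1}{8 \left(\left(-6\right) \left(-7\right)\right)^{2}} = \frac{1}{8 \cdot 42^{2}} = \frac{1}{8 \cdot 1764} = \frac{1}{14112}$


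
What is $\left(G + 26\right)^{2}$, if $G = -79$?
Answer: $2809$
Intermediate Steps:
$\left(G + 26\right)^{2} = \left(-79 + 26\right)^{2} = \left(-53\right)^{2} = 2809$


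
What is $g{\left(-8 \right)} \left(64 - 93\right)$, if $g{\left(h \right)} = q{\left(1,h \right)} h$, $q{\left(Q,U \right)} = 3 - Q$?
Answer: $464$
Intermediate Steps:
$g{\left(h \right)} = 2 h$ ($g{\left(h \right)} = \left(3 - 1\right) h = 2 h$)
$g{\left(-8 \right)} \left(64 - 93\right) = 2 \left(-8\right) \left(64 - 93\right) = \left(-16\right) \left(-29\right) = 464$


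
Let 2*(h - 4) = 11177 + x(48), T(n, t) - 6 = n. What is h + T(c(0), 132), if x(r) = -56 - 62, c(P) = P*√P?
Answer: 11079/2 ≈ 5539.5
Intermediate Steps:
c(P) = P^(3/2)
x(r) = -118
T(n, t) = 6 + n
h = 11067/2 (h = 4 + (11177 - 118)/2 = 4 + (½)*11059 = 4 + 11059/2 = 11067/2 ≈ 5533.5)
h + T(c(0), 132) = 11067/2 + (6 + 0^(3/2)) = 11067/2 + (6 + 0) = 11067/2 + 6 = 11079/2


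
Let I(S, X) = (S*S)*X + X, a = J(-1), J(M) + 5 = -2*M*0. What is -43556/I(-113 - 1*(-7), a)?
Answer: 43556/56185 ≈ 0.77522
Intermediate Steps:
J(M) = -5 (J(M) = -5 - 2*M*0 = -5 + 0 = -5)
a = -5
I(S, X) = X + X*S² (I(S, X) = S²*X + X = X*S² + X = X + X*S²)
-43556/I(-113 - 1*(-7), a) = -43556*(-1/(5*(1 + (-113 - 1*(-7))²))) = -43556*(-1/(5*(1 + (-113 + 7)²))) = -43556*(-1/(5*(1 + (-106)²))) = -43556*(-1/(5*(1 + 11236))) = -43556/((-5*11237)) = -43556/(-56185) = -43556*(-1/56185) = 43556/56185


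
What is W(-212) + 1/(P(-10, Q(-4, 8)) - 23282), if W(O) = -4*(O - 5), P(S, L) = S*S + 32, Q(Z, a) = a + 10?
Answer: 20094199/23150 ≈ 868.00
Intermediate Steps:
Q(Z, a) = 10 + a
P(S, L) = 32 + S² (P(S, L) = S² + 32 = 32 + S²)
W(O) = 20 - 4*O (W(O) = -4*(-5 + O) = 20 - 4*O)
W(-212) + 1/(P(-10, Q(-4, 8)) - 23282) = (20 - 4*(-212)) + 1/((32 + (-10)²) - 23282) = (20 + 848) + 1/((32 + 100) - 23282) = 868 + 1/(132 - 23282) = 868 + 1/(-23150) = 868 - 1/23150 = 20094199/23150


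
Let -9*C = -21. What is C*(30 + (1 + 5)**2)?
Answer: 154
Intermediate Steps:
C = 7/3 (C = -1/9*(-21) = 7/3 ≈ 2.3333)
C*(30 + (1 + 5)**2) = 7*(30 + (1 + 5)**2)/3 = 7*(30 + 6**2)/3 = 7*(30 + 36)/3 = (7/3)*66 = 154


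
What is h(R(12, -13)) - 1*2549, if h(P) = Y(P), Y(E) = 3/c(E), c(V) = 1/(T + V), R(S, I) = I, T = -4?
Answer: -2600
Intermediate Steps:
c(V) = 1/(-4 + V)
Y(E) = -12 + 3*E (Y(E) = 3/(1/(-4 + E)) = 3*(-4 + E) = -12 + 3*E)
h(P) = -12 + 3*P
h(R(12, -13)) - 1*2549 = (-12 + 3*(-13)) - 1*2549 = (-12 - 39) - 2549 = -51 - 2549 = -2600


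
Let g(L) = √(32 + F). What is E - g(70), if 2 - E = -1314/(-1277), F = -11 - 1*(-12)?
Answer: 1240/1277 - √33 ≈ -4.7735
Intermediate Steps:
F = 1 (F = -11 + 12 = 1)
g(L) = √33 (g(L) = √(32 + 1) = √33)
E = 1240/1277 (E = 2 - (-1314)/(-1277) = 2 - (-1314)*(-1)/1277 = 2 - 1*1314/1277 = 2 - 1314/1277 = 1240/1277 ≈ 0.97103)
E - g(70) = 1240/1277 - √33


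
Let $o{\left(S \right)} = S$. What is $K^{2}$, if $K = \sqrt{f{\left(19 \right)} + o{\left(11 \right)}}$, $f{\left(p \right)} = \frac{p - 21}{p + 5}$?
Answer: $\frac{131}{12} \approx 10.917$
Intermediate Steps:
$f{\left(p \right)} = \frac{-21 + p}{5 + p}$
$K = \frac{\sqrt{393}}{6}$ ($K = \sqrt{\frac{-21 + 19}{5 + 19} + 11} = \sqrt{\frac{1}{24} \left(-2\right) + 11} = \sqrt{- \frac{1}{12} + 11} = \sqrt{\frac{131}{12}} = \frac{\sqrt{393}}{6} \approx 3.304$)
$K^{2} = \left(\frac{\sqrt{393}}{6}\right)^{2} = \frac{131}{12}$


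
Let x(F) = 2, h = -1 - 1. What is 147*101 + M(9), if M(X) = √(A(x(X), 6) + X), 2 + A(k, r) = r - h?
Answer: 14847 + √15 ≈ 14851.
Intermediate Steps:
h = -2
A(k, r) = r (A(k, r) = -2 + (r - 1*(-2)) = -2 + (r + 2) = -2 + (2 + r) = r)
M(X) = √(6 + X)
147*101 + M(9) = 147*101 + √(6 + 9) = 14847 + √15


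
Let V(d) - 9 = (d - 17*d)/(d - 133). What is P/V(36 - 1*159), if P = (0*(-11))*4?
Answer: 0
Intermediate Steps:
V(d) = 9 - 16*d/(-133 + d) (V(d) = 9 + (d - 17*d)/(d - 133) = 9 + (-16*d)/(-133 + d) = 9 - 16*d/(-133 + d))
P = 0 (P = 0*4 = 0)
P/V(36 - 1*159) = 0/((7*(-171 - (36 - 1*159))/(-133 + (36 - 1*159)))) = 0/((7*(-171 - (36 - 159))/(-133 + (36 - 159)))) = 0/((7*(-171 - 1*(-123))/(-133 - 123))) = 0/((7*(-171 + 123)/(-256))) = 0/((7*(-1/256)*(-48))) = 0/(21/16) = 0*(16/21) = 0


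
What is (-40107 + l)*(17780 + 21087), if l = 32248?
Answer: -305455753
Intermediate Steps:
(-40107 + l)*(17780 + 21087) = (-40107 + 32248)*(17780 + 21087) = -7859*38867 = -305455753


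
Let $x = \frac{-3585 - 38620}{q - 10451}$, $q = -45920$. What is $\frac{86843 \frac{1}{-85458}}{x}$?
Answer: $- \frac{4895426753}{3606754890} \approx -1.3573$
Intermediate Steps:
$x = \frac{42205}{56371}$ ($x = \frac{-3585 - 38620}{-45920 - 10451} = - \frac{42205}{-56371} = \left(-42205\right) \left(- \frac{1}{56371}\right) = \frac{42205}{56371} \approx 0.7487$)
$\frac{86843 \frac{1}{-85458}}{x} = \frac{86843 \frac{1}{-85458}}{\frac{42205}{56371}} = 86843 \left(- \frac{1}{85458}\right) \frac{56371}{42205} = \left(- \frac{86843}{85458}\right) \frac{56371}{42205} = - \frac{4895426753}{3606754890}$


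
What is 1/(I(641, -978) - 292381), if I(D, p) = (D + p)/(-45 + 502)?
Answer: -457/133618454 ≈ -3.4202e-6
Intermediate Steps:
I(D, p) = D/457 + p/457 (I(D, p) = (D + p)/457 = (D + p)*(1/457) = D/457 + p/457)
1/(I(641, -978) - 292381) = 1/(((1/457)*641 + (1/457)*(-978)) - 292381) = 1/((641/457 - 978/457) - 292381) = 1/(-337/457 - 292381) = 1/(-133618454/457) = -457/133618454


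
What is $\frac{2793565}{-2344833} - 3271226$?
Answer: $- \frac{7670481468823}{2344833} \approx -3.2712 \cdot 10^{6}$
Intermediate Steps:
$\frac{2793565}{-2344833} - 3271226 = 2793565 \left(- \frac{1}{2344833}\right) - 3271226 = - \frac{2793565}{2344833} - 3271226 = - \frac{7670481468823}{2344833}$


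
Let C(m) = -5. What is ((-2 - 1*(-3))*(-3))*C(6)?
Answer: 15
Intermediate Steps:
((-2 - 1*(-3))*(-3))*C(6) = ((-2 - 1*(-3))*(-3))*(-5) = ((-2 + 3)*(-3))*(-5) = (1*(-3))*(-5) = -3*(-5) = 15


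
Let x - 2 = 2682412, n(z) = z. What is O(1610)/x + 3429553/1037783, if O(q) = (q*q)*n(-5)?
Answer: -13200949039/8645228721 ≈ -1.5270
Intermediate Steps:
x = 2682414 (x = 2 + 2682412 = 2682414)
O(q) = -5*q² (O(q) = (q*q)*(-5) = q²*(-5) = -5*q²)
O(1610)/x + 3429553/1037783 = -5*1610²/2682414 + 3429553/1037783 = -5*2592100*(1/2682414) + 3429553*(1/1037783) = -12960500*1/2682414 + 149111/45121 = -925750/191601 + 149111/45121 = -13200949039/8645228721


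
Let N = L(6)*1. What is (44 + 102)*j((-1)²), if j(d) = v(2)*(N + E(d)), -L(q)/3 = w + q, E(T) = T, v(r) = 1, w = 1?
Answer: -2920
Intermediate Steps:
L(q) = -3 - 3*q (L(q) = -3*(1 + q) = -3 - 3*q)
N = -21 (N = (-3 - 3*6)*1 = (-3 - 18)*1 = -21*1 = -21)
j(d) = -21 + d (j(d) = 1*(-21 + d) = -21 + d)
(44 + 102)*j((-1)²) = (44 + 102)*(-21 + (-1)²) = 146*(-21 + 1) = 146*(-20) = -2920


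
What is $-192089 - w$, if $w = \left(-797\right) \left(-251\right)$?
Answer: $-392136$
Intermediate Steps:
$w = 200047$
$-192089 - w = -192089 - 200047 = -392136$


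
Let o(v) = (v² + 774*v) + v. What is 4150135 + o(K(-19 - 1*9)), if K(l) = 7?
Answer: 4155609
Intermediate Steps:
o(v) = v² + 775*v
4150135 + o(K(-19 - 1*9)) = 4150135 + 7*(775 + 7) = 4150135 + 7*782 = 4150135 + 5474 = 4155609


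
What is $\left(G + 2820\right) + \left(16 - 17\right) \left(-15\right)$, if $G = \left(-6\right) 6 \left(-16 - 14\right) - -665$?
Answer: $4580$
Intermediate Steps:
$G = 1745$ ($G = \left(-36\right) \left(-30\right) + 665 = 1080 + 665 = 1745$)
$\left(G + 2820\right) + \left(16 - 17\right) \left(-15\right) = \left(1745 + 2820\right) + \left(16 - 17\right) \left(-15\right) = 4565 - -15 = 4565 + 15 = 4580$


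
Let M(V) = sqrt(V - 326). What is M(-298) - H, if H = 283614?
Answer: -283614 + 4*I*sqrt(39) ≈ -2.8361e+5 + 24.98*I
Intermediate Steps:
M(V) = sqrt(-326 + V)
M(-298) - H = sqrt(-326 - 298) - 1*283614 = sqrt(-624) - 283614 = 4*I*sqrt(39) - 283614 = -283614 + 4*I*sqrt(39)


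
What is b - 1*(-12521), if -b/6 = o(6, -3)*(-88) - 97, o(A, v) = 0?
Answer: 13103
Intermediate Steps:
b = 582 (b = -6*(0*(-88) - 97) = -6*(0 - 97) = -6*(-97) = 582)
b - 1*(-12521) = 582 - 1*(-12521) = 582 + 12521 = 13103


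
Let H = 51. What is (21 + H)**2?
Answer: 5184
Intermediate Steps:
(21 + H)**2 = (21 + 51)**2 = 72**2 = 5184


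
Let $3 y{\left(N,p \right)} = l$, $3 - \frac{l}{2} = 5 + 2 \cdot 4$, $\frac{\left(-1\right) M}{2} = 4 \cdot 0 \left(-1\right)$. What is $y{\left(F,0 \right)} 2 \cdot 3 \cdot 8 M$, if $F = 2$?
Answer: $0$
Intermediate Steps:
$M = 0$ ($M = - 2 \cdot 4 \cdot 0 \left(-1\right) = - 2 \cdot 0 \left(-1\right) = \left(-2\right) 0 = 0$)
$l = -20$ ($l = 6 - 2 \left(5 + 2 \cdot 4\right) = 6 - 2 \left(5 + 8\right) = 6 - 26 = -20$)
$y{\left(N,p \right)} = - \frac{20}{3}$ ($y{\left(N,p \right)} = \frac{1}{3} \left(-20\right) = - \frac{20}{3}$)
$y{\left(F,0 \right)} 2 \cdot 3 \cdot 8 M = \left(- \frac{20}{3}\right) 2 \cdot 3 \cdot 8 \cdot 0 = \left(- \frac{40}{3}\right) 3 \cdot 8 \cdot 0 = \left(-40\right) 8 \cdot 0 = \left(-320\right) 0 = 0$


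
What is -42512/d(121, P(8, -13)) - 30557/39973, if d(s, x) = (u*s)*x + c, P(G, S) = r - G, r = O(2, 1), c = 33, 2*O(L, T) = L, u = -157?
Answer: -1440944965/1329222169 ≈ -1.0841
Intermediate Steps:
O(L, T) = L/2
r = 1 (r = (½)*2 = 1)
P(G, S) = 1 - G
d(s, x) = 33 - 157*s*x (d(s, x) = (-157*s)*x + 33 = -157*s*x + 33 = 33 - 157*s*x)
-42512/d(121, P(8, -13)) - 30557/39973 = -42512/(33 - 157*121*(1 - 1*8)) - 30557/39973 = -42512/(33 - 157*121*(1 - 8)) - 30557*1/39973 = -42512/(33 - 157*121*(-7)) - 30557/39973 = -42512/(33 + 132979) - 30557/39973 = -42512/133012 - 30557/39973 = -42512*1/133012 - 30557/39973 = -10628/33253 - 30557/39973 = -1440944965/1329222169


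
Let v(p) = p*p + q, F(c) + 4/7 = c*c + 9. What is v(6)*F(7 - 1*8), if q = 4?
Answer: 2640/7 ≈ 377.14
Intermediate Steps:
F(c) = 59/7 + c² (F(c) = -4/7 + (c*c + 9) = -4/7 + (c² + 9) = -4/7 + (9 + c²) = 59/7 + c²)
v(p) = 4 + p² (v(p) = p*p + 4 = p² + 4 = 4 + p²)
v(6)*F(7 - 1*8) = (4 + 6²)*(59/7 + (7 - 1*8)²) = (4 + 36)*(59/7 + (7 - 8)²) = 40*(59/7 + (-1)²) = 40*(59/7 + 1) = 40*(66/7) = 2640/7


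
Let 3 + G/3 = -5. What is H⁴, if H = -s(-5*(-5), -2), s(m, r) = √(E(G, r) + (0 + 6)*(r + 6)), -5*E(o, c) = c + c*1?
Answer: 15376/25 ≈ 615.04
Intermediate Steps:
G = -24 (G = -9 + 3*(-5) = -9 - 15 = -24)
E(o, c) = -2*c/5 (E(o, c) = -(c + c*1)/5 = -(c + c)/5 = -2*c/5)
s(m, r) = √(36 + 28*r/5) (s(m, r) = √(-2*r/5 + (0 + 6)*(r + 6)) = √(-2*r/5 + 6*(6 + r)) = √(-2*r/5 + (36 + 6*r)) = √(36 + 28*r/5))
H = -2*√155/5 (H = -2*√(225 + 35*(-2))/5 = -2*√(225 - 70)/5 = -2*√155/5 ≈ -4.9800)
H⁴ = (-2*√155/5)⁴ = 15376/25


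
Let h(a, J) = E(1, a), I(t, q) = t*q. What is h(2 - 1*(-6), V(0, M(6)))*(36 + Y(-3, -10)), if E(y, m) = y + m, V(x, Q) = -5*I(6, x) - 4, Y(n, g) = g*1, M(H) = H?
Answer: 234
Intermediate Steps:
Y(n, g) = g
I(t, q) = q*t
V(x, Q) = -4 - 30*x (V(x, Q) = -5*x*6 - 4 = -30*x - 4 = -4 - 30*x)
E(y, m) = m + y
h(a, J) = 1 + a (h(a, J) = a + 1 = 1 + a)
h(2 - 1*(-6), V(0, M(6)))*(36 + Y(-3, -10)) = (1 + (2 - 1*(-6)))*(36 - 10) = (1 + (2 + 6))*26 = (1 + 8)*26 = 9*26 = 234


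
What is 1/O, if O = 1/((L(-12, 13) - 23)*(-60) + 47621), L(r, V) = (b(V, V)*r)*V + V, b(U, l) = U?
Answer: 169901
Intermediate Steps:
L(r, V) = V + r*V**2 (L(r, V) = (V*r)*V + V = r*V**2 + V = V + r*V**2)
O = 1/169901 (O = 1/((13*(1 + 13*(-12)) - 23)*(-60) + 47621) = 1/((13*(1 - 156) - 23)*(-60) + 47621) = 1/((13*(-155) - 23)*(-60) + 47621) = 1/((-2015 - 23)*(-60) + 47621) = 1/(-2038*(-60) + 47621) = 1/(122280 + 47621) = 1/169901 ≈ 5.8858e-6)
1/O = 1/(1/169901) = 169901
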